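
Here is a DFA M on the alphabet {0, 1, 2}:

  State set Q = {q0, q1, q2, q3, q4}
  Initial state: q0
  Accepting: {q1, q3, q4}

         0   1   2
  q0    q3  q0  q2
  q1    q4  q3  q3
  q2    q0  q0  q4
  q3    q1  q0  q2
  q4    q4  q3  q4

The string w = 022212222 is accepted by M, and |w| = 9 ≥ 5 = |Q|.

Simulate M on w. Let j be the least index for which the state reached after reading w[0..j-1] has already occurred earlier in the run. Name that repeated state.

q4

Run of M on w = 0 2 2 2 1 2 2 2 2:
  step 0: q0  (start)
  step 1: q3  (read 0: q0→q3)
  step 2: q2  (read 2: q3→q2)
  step 3: q4  (read 2: q2→q4)
  step 4: q4  (read 2: q4→q4)   ← first repeat (q4 seen earlier)
  step 5: q3  (read 1: q4→q3)
  step 6: q2  (read 2: q3→q2)
  step 7: q4  (read 2: q2→q4)
  step 8: q4  (read 2: q4→q4)
  step 9: q4  (read 2: q4→q4)

The earliest repeat is at step j = 4: M is in q4, which it already visited at step i = 3.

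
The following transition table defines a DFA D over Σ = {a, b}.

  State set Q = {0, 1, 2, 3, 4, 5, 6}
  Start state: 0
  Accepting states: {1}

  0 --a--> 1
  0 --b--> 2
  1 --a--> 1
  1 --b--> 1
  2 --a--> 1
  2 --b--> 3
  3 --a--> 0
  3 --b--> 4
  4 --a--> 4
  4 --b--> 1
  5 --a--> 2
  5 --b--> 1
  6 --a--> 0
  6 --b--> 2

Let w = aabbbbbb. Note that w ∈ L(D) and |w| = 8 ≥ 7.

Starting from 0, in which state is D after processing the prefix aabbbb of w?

1

Run of D on the first 6 characters of w = a a b b b b:
  step 0: 0  (start)
  step 1: 1  (read a: 0→1)
  step 2: 1  (read a: 1→1)
  step 3: 1  (read b: 1→1)
  step 4: 1  (read b: 1→1)
  step 5: 1  (read b: 1→1)
  step 6: 1  (read b: 1→1)

After reading 6 characters, D is in state 1.
(This kind of state-tracing is the core of the pumping-lemma construction: with 7 states, pigeonhole forces a repeat within the first 7 steps.)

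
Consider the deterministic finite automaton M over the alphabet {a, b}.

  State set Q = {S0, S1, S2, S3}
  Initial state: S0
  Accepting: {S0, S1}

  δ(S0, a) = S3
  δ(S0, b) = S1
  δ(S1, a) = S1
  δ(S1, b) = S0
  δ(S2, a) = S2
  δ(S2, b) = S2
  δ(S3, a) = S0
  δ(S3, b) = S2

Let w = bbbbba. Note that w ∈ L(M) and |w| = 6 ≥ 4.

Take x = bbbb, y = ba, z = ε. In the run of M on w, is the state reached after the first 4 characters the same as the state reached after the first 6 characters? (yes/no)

no

Run of M on the first 6 characters of w = b b b b b a:
  step 0: S0  (start)
  step 1: S1  (read b: S0→S1)
  step 2: S0  (read b: S1→S0)
  step 3: S1  (read b: S0→S1)
  step 4: S0  (read b: S1→S0)
  step 5: S1  (read b: S0→S1)
  step 6: S1  (read a: S1→S1)

After x (step 4): S0. After xy (step 6): S1.
They differ (S0 ≠ S1), so y is not a cycle from the state after x; this split is not the one the pumping-lemma construction produces, and pumping y need not keep the string in L(M).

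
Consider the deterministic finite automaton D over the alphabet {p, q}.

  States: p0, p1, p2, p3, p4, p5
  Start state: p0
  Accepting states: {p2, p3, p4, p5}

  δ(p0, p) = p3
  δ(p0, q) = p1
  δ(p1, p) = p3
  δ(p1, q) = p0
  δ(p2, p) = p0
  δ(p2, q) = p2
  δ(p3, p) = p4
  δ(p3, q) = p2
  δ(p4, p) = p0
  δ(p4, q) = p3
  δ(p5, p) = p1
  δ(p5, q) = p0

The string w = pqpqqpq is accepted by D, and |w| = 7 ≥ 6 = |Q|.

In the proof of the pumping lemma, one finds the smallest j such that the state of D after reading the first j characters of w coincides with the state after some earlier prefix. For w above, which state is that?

p0

Run of D on w = p q p q q p q:
  step 0: p0  (start)
  step 1: p3  (read p: p0→p3)
  step 2: p2  (read q: p3→p2)
  step 3: p0  (read p: p2→p0)   ← first repeat (p0 seen earlier)
  step 4: p1  (read q: p0→p1)
  step 5: p0  (read q: p1→p0)
  step 6: p3  (read p: p0→p3)
  step 7: p2  (read q: p3→p2)

The earliest repeat is at step j = 3: D is in p0, which it already visited at step i = 0.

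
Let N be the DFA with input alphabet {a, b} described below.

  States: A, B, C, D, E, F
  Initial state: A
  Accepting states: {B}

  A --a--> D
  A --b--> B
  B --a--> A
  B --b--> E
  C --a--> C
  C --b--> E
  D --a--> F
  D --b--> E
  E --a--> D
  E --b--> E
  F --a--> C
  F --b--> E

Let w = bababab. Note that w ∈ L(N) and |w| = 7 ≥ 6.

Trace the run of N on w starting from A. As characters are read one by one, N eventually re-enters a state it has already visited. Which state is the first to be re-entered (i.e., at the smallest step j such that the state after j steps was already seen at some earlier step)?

State sequence: A -b-> B -a-> A -b-> B -a-> A -b-> B -a-> A -b-> B
First repeat at step 2: A was already visited.

The earliest repeat is at step j = 2: N is in A, which it already visited at step i = 0.

A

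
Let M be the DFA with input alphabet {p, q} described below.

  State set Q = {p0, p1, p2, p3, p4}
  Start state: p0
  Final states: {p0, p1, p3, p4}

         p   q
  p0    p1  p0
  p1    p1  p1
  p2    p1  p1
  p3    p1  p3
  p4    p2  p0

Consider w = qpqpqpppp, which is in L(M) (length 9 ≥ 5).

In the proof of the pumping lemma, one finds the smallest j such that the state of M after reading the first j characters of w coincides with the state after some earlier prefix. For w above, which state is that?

Run of M on w = q p q p q p p p p:
  step 0: p0  (start)
  step 1: p0  (read q: p0→p0)   ← first repeat (p0 seen earlier)
  step 2: p1  (read p: p0→p1)
  step 3: p1  (read q: p1→p1)
  step 4: p1  (read p: p1→p1)
  step 5: p1  (read q: p1→p1)
  step 6: p1  (read p: p1→p1)
  step 7: p1  (read p: p1→p1)
  step 8: p1  (read p: p1→p1)
  step 9: p1  (read p: p1→p1)

The earliest repeat is at step j = 1: M is in p0, which it already visited at step i = 0.
Pumping length from the standard proof: p = 5 (the number of states). The repeated state found above gives |xy| = j ≤ 5 and |y| = j − i ≥ 1.

p0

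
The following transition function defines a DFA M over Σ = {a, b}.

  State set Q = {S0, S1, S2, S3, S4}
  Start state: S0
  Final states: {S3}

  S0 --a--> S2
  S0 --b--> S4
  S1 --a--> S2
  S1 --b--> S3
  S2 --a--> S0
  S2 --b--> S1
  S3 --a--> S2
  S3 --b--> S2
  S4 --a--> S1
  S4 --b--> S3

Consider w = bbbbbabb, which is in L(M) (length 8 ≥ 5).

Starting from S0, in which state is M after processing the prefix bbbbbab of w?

S1

State sequence: S0 -b-> S4 -b-> S3 -b-> S2 -b-> S1 -b-> S3 -a-> S2 -b-> S1

After reading 7 characters, M is in state S1.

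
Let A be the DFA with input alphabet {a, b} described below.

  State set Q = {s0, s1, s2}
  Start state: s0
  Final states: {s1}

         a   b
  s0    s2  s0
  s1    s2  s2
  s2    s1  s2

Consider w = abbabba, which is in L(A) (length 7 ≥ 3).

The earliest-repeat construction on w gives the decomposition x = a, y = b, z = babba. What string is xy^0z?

ababba

xy⁰z = xz = a·babba = ababba.
Reading y = b takes A from s2 back to s2, so after x the machine is still in s2, and z then leads to the accepting state s1. Hence ababba ∈ L(A).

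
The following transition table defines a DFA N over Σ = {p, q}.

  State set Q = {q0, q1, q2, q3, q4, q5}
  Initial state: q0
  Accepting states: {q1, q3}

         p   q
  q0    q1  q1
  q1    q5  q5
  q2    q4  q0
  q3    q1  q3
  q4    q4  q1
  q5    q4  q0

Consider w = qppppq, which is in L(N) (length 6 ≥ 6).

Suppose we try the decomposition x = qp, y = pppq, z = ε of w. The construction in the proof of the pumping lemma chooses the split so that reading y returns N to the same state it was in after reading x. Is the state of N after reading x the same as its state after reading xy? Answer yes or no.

no

State sequence: q0 -q-> q1 -p-> q5 -p-> q4 -p-> q4 -p-> q4 -q-> q1

After x (step 2): q5. After xy (step 6): q1.
They differ (q5 ≠ q1), so y is not a cycle from the state after x; this split is not the one the pumping-lemma construction produces, and pumping y need not keep the string in L(N).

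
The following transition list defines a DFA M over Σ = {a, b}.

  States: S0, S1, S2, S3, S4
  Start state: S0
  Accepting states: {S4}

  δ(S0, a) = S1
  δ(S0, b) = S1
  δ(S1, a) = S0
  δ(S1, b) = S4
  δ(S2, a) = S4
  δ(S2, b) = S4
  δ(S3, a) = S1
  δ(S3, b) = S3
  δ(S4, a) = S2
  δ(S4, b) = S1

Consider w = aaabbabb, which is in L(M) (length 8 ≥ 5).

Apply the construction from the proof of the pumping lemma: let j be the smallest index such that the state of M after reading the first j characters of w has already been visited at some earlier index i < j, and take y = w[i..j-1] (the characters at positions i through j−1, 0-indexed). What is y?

aa

Run of M on w = a a a b b a b b:
  step 0: S0  (start)
  step 1: S1  (read a: S0→S1)
  step 2: S0  (read a: S1→S0)   ← first repeat (S0 seen earlier)
  step 3: S1  (read a: S0→S1)
  step 4: S4  (read b: S1→S4)
  step 5: S1  (read b: S4→S1)
  step 6: S0  (read a: S1→S0)
  step 7: S1  (read b: S0→S1)
  step 8: S4  (read b: S1→S4)

So i = 0, j = 2, giving x = w[0:0] = ε, y = w[0:2] = aa, z = w[2:8] = abbabb.
Check: |xy| = 2 ≤ 5 and |y| = 2 ≥ 1. Reading y takes M from S0 back to S0, so every xyⁱz is accepted.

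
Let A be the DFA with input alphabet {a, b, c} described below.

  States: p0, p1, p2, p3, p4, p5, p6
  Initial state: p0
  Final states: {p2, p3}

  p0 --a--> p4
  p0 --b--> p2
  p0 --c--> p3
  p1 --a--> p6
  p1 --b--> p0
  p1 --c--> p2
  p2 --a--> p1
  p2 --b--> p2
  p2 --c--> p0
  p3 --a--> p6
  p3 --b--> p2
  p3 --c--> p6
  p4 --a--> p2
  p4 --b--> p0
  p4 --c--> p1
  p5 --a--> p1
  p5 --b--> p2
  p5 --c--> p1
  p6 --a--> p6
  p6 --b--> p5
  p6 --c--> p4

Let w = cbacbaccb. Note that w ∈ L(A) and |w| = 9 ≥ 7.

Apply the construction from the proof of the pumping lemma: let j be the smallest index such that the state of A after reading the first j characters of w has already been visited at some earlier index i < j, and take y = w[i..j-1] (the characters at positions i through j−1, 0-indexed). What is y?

ac

Run of A on w = c b a c b a c c b:
  step 0: p0  (start)
  step 1: p3  (read c: p0→p3)
  step 2: p2  (read b: p3→p2)
  step 3: p1  (read a: p2→p1)
  step 4: p2  (read c: p1→p2)   ← first repeat (p2 seen earlier)
  step 5: p2  (read b: p2→p2)
  step 6: p1  (read a: p2→p1)
  step 7: p2  (read c: p1→p2)
  step 8: p0  (read c: p2→p0)
  step 9: p2  (read b: p0→p2)

So i = 2, j = 4, giving x = w[0:2] = cb, y = w[2:4] = ac, z = w[4:9] = baccb.
Check: |xy| = 4 ≤ 7 and |y| = 2 ≥ 1. Reading y takes A from p2 back to p2, so every xyⁱz is accepted.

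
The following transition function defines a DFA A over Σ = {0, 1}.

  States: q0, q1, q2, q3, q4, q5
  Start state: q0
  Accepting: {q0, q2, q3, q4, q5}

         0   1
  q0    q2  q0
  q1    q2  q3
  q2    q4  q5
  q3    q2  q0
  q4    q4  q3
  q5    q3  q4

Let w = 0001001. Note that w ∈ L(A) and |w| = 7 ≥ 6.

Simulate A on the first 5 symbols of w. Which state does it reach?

State sequence: q0 -0-> q2 -0-> q4 -0-> q4 -1-> q3 -0-> q2

After reading 5 characters, A is in state q2.
(This kind of state-tracing is the core of the pumping-lemma construction: with 6 states, pigeonhole forces a repeat within the first 6 steps.)

q2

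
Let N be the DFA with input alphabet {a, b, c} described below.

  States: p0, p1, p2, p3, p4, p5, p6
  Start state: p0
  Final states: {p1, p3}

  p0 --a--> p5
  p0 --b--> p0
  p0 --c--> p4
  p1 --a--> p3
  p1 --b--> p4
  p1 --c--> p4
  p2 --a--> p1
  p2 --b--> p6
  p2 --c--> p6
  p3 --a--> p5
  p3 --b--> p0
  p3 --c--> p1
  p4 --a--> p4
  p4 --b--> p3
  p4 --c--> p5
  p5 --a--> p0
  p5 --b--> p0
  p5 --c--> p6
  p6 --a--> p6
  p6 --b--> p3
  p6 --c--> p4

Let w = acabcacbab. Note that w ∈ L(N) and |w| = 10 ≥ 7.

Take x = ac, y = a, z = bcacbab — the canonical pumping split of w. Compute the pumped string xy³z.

xy^3z = ac·a·a·a·bcacbab = acaaabcacbab.
Reading y = a takes N from p6 back to p6, so after x·y·y·y the machine is still in p6, and z then leads to the accepting state p3. Hence acaaabcacbab ∈ L(N).

acaaabcacbab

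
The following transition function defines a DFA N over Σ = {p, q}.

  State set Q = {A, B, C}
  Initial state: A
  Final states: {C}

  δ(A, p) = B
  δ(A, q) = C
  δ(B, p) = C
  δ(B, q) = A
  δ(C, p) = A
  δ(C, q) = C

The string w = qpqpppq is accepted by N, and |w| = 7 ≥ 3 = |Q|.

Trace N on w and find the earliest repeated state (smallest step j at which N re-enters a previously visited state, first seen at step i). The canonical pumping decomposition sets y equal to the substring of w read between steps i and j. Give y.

State sequence: A -q-> C -p-> A -q-> C -p-> A -p-> B -p-> C -q-> C
First repeat at step 2: A was already visited.

So i = 0, j = 2, giving x = w[0:0] = ε, y = w[0:2] = qp, z = w[2:7] = qpppq.
Check: |xy| = 2 ≤ 3 and |y| = 2 ≥ 1. Reading y takes N from A back to A, so every xyⁱz is accepted.

qp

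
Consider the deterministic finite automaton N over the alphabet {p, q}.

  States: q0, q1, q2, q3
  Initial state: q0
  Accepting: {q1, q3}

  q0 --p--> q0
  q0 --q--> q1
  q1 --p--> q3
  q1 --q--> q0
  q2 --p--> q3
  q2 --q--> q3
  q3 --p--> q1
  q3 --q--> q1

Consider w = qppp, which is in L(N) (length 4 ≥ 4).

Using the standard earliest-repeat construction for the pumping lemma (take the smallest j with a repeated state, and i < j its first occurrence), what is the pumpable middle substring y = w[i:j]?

State sequence: q0 -q-> q1 -p-> q3 -p-> q1 -p-> q3
First repeat at step 3: q1 was already visited.

So i = 1, j = 3, giving x = w[0:1] = q, y = w[1:3] = pp, z = w[3:4] = p.
Check: |xy| = 3 ≤ 4 and |y| = 2 ≥ 1. Reading y takes N from q1 back to q1, so every xyⁱz is accepted.

pp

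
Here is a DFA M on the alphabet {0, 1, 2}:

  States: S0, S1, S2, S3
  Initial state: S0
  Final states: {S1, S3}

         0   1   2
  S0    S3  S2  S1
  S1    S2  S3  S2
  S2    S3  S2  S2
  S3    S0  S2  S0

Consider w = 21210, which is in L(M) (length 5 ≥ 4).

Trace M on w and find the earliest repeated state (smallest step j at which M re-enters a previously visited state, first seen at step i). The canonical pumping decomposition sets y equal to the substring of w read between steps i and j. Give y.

Run of M on w = 2 1 2 1 0:
  step 0: S0  (start)
  step 1: S1  (read 2: S0→S1)
  step 2: S3  (read 1: S1→S3)
  step 3: S0  (read 2: S3→S0)   ← first repeat (S0 seen earlier)
  step 4: S2  (read 1: S0→S2)
  step 5: S3  (read 0: S2→S3)

So i = 0, j = 3, giving x = w[0:0] = ε, y = w[0:3] = 212, z = w[3:5] = 10.
Check: |xy| = 3 ≤ 4 and |y| = 3 ≥ 1. Reading y takes M from S0 back to S0, so every xyⁱz is accepted.
Since M has 4 states, any run of length ≥ 4 visits 4+1 states, so by pigeonhole some state repeats within the first 4 steps — that repeat gives the pumpable loop.

212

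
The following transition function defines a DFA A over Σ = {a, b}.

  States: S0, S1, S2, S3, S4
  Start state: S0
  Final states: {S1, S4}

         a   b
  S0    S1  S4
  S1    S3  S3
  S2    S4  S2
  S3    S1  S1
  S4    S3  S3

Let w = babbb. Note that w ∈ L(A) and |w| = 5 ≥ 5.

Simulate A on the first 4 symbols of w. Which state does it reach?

S3

Run of A on the first 4 characters of w = b a b b:
  step 0: S0  (start)
  step 1: S4  (read b: S0→S4)
  step 2: S3  (read a: S4→S3)
  step 3: S1  (read b: S3→S1)
  step 4: S3  (read b: S1→S3)

After reading 4 characters, A is in state S3.
(This kind of state-tracing is the core of the pumping-lemma construction: with 5 states, pigeonhole forces a repeat within the first 5 steps.)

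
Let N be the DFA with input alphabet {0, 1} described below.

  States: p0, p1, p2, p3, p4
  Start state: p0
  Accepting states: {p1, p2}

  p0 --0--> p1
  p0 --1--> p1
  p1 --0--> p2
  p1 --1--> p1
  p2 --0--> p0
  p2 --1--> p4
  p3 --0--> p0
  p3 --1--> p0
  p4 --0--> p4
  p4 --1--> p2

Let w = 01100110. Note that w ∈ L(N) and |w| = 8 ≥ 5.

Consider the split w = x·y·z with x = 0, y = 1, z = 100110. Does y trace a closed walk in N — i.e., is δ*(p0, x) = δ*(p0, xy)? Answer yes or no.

Run of N on the first 2 characters of w = 0 1:
  step 0: p0  (start)
  step 1: p1  (read 0: p0→p1)
  step 2: p1  (read 1: p1→p1)

After x (step 1): p1. After xy (step 2): p1.
They match, so y = 1 drives N around a cycle from p1 back to itself; pumping y any number of times keeps N in p1 before reading z, and xyⁱz ∈ L(N) for every i ≥ 0.

yes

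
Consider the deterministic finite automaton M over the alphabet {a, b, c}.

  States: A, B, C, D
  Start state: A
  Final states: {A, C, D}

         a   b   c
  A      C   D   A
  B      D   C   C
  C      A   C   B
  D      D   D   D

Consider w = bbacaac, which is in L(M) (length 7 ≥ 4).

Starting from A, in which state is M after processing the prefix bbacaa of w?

D

State sequence: A -b-> D -b-> D -a-> D -c-> D -a-> D -a-> D

After reading 6 characters, M is in state D.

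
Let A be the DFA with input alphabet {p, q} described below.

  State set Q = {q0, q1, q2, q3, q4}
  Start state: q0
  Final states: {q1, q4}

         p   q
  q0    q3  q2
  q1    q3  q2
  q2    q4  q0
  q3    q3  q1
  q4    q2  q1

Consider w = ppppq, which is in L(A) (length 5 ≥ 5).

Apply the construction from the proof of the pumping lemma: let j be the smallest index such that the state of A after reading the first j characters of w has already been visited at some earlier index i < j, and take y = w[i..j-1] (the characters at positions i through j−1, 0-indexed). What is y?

State sequence: q0 -p-> q3 -p-> q3 -p-> q3 -p-> q3 -q-> q1
First repeat at step 2: q3 was already visited.

So i = 1, j = 2, giving x = w[0:1] = p, y = w[1:2] = p, z = w[2:5] = ppq.
Check: |xy| = 2 ≤ 5 and |y| = 1 ≥ 1. Reading y takes A from q3 back to q3, so every xyⁱz is accepted.
Since A has 5 states, any run of length ≥ 5 visits 5+1 states, so by pigeonhole some state repeats within the first 5 steps — that repeat gives the pumpable loop.

p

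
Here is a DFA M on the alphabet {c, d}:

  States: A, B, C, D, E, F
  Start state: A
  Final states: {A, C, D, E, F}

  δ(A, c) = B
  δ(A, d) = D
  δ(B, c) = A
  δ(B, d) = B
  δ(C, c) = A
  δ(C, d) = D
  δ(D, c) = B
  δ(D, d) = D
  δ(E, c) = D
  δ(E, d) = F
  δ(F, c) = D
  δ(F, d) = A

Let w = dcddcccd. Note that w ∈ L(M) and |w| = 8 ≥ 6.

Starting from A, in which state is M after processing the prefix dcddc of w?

State sequence: A -d-> D -c-> B -d-> B -d-> B -c-> A

After reading 5 characters, M is in state A.

A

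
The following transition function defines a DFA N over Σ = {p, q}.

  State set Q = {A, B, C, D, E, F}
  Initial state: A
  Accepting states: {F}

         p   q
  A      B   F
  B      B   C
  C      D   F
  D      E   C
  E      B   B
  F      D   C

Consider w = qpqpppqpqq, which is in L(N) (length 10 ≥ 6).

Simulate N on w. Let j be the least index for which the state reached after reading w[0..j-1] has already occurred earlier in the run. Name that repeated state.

D

State sequence: A -q-> F -p-> D -q-> C -p-> D -p-> E -p-> B -q-> C -p-> D -q-> C -q-> F
First repeat at step 4: D was already visited.

The earliest repeat is at step j = 4: N is in D, which it already visited at step i = 2.
Since N has 6 states, any run of length ≥ 6 visits 6+1 states, so by pigeonhole some state repeats within the first 6 steps — that repeat gives the pumpable loop.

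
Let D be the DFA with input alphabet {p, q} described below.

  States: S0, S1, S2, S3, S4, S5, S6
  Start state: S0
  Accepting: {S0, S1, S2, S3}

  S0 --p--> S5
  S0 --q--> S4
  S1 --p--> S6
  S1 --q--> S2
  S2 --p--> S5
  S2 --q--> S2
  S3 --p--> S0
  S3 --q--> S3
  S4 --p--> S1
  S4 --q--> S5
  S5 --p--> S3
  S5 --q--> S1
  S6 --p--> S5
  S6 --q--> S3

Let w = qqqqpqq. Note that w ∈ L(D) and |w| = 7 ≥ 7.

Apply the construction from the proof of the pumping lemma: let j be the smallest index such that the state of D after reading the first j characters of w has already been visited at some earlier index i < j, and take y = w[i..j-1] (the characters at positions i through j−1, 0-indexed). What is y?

State sequence: S0 -q-> S4 -q-> S5 -q-> S1 -q-> S2 -p-> S5 -q-> S1 -q-> S2
First repeat at step 5: S5 was already visited.

So i = 2, j = 5, giving x = w[0:2] = qq, y = w[2:5] = qqp, z = w[5:7] = qq.
Check: |xy| = 5 ≤ 7 and |y| = 3 ≥ 1. Reading y takes D from S5 back to S5, so every xyⁱz is accepted.

qqp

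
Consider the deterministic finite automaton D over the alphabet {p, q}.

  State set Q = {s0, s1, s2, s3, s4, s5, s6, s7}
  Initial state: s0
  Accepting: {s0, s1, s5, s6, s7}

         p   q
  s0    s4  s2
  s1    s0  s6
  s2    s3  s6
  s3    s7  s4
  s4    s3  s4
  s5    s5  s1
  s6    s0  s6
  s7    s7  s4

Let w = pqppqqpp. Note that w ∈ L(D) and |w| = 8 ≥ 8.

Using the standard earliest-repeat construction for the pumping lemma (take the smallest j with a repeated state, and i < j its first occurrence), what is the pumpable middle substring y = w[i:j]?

Run of D on w = p q p p q q p p:
  step 0: s0  (start)
  step 1: s4  (read p: s0→s4)
  step 2: s4  (read q: s4→s4)   ← first repeat (s4 seen earlier)
  step 3: s3  (read p: s4→s3)
  step 4: s7  (read p: s3→s7)
  step 5: s4  (read q: s7→s4)
  step 6: s4  (read q: s4→s4)
  step 7: s3  (read p: s4→s3)
  step 8: s7  (read p: s3→s7)

So i = 1, j = 2, giving x = w[0:1] = p, y = w[1:2] = q, z = w[2:8] = ppqqpp.
Check: |xy| = 2 ≤ 8 and |y| = 1 ≥ 1. Reading y takes D from s4 back to s4, so every xyⁱz is accepted.
Since D has 8 states, any run of length ≥ 8 visits 8+1 states, so by pigeonhole some state repeats within the first 8 steps — that repeat gives the pumpable loop.

q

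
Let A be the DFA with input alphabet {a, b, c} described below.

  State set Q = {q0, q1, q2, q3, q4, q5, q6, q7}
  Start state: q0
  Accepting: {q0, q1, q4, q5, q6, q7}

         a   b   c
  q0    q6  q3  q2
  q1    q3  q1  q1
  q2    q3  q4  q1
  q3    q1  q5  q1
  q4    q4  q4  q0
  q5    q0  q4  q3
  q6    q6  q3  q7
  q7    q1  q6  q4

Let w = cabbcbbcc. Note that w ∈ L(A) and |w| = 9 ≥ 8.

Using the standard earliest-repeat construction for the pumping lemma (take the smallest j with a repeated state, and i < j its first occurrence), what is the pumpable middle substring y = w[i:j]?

State sequence: q0 -c-> q2 -a-> q3 -b-> q5 -b-> q4 -c-> q0 -b-> q3 -b-> q5 -c-> q3 -c-> q1
First repeat at step 5: q0 was already visited.

So i = 0, j = 5, giving x = w[0:0] = ε, y = w[0:5] = cabbc, z = w[5:9] = bbcc.
Check: |xy| = 5 ≤ 8 and |y| = 5 ≥ 1. Reading y takes A from q0 back to q0, so every xyⁱz is accepted.
The DFA has 8 states, so the proof of the pumping lemma guarantees a repeated state among the first 8+1 visited; the segment between the two visits is the pumpable y.

cabbc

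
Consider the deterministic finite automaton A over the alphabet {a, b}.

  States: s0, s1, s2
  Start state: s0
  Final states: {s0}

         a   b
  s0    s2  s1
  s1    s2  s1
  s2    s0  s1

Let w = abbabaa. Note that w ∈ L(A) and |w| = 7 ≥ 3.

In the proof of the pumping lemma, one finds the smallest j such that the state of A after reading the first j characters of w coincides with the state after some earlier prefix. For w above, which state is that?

s1

Run of A on w = a b b a b a a:
  step 0: s0  (start)
  step 1: s2  (read a: s0→s2)
  step 2: s1  (read b: s2→s1)
  step 3: s1  (read b: s1→s1)   ← first repeat (s1 seen earlier)
  step 4: s2  (read a: s1→s2)
  step 5: s1  (read b: s2→s1)
  step 6: s2  (read a: s1→s2)
  step 7: s0  (read a: s2→s0)

The earliest repeat is at step j = 3: A is in s1, which it already visited at step i = 2.
The DFA has 3 states, so the proof of the pumping lemma guarantees a repeated state among the first 3+1 visited; the segment between the two visits is the pumpable y.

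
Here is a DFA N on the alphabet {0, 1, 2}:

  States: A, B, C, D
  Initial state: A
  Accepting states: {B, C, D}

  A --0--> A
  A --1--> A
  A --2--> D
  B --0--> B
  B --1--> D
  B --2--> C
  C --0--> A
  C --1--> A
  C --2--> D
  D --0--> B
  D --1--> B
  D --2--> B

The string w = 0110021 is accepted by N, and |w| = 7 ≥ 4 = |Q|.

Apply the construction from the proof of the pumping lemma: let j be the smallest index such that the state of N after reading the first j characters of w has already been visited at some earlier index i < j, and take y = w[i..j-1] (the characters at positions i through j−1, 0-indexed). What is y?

0

Run of N on w = 0 1 1 0 0 2 1:
  step 0: A  (start)
  step 1: A  (read 0: A→A)   ← first repeat (A seen earlier)
  step 2: A  (read 1: A→A)
  step 3: A  (read 1: A→A)
  step 4: A  (read 0: A→A)
  step 5: A  (read 0: A→A)
  step 6: D  (read 2: A→D)
  step 7: B  (read 1: D→B)

So i = 0, j = 1, giving x = w[0:0] = ε, y = w[0:1] = 0, z = w[1:7] = 110021.
Check: |xy| = 1 ≤ 4 and |y| = 1 ≥ 1. Reading y takes N from A back to A, so every xyⁱz is accepted.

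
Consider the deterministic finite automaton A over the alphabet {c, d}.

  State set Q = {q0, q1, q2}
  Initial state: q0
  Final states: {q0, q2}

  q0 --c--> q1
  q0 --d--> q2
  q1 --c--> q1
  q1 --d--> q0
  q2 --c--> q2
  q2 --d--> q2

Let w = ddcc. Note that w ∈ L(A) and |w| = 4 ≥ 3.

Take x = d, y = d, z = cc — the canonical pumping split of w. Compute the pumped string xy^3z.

ddddcc

xy^3z = d·d·d·d·cc = ddddcc.
Reading y = d takes A from q2 back to q2, so after x·y·y·y the machine is still in q2, and z then leads to the accepting state q2. Hence ddddcc ∈ L(A).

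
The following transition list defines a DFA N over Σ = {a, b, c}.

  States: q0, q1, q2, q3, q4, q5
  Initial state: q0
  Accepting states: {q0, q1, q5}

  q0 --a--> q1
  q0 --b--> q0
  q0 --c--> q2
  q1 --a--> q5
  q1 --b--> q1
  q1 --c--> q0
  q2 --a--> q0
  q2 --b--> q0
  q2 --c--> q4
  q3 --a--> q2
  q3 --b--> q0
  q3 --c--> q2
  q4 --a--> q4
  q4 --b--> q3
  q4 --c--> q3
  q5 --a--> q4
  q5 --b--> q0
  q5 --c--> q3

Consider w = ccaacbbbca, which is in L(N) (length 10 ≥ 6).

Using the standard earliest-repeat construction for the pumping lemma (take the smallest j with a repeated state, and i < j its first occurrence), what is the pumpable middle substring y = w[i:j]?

a

Run of N on w = c c a a c b b b c a:
  step 0: q0  (start)
  step 1: q2  (read c: q0→q2)
  step 2: q4  (read c: q2→q4)
  step 3: q4  (read a: q4→q4)   ← first repeat (q4 seen earlier)
  step 4: q4  (read a: q4→q4)
  step 5: q3  (read c: q4→q3)
  step 6: q0  (read b: q3→q0)
  step 7: q0  (read b: q0→q0)
  step 8: q0  (read b: q0→q0)
  step 9: q2  (read c: q0→q2)
  step 10: q0  (read a: q2→q0)

So i = 2, j = 3, giving x = w[0:2] = cc, y = w[2:3] = a, z = w[3:10] = acbbbca.
Check: |xy| = 3 ≤ 6 and |y| = 1 ≥ 1. Reading y takes N from q4 back to q4, so every xyⁱz is accepted.
Pumping length from the standard proof: p = 6 (the number of states). The repeated state found above gives |xy| = j ≤ 6 and |y| = j − i ≥ 1.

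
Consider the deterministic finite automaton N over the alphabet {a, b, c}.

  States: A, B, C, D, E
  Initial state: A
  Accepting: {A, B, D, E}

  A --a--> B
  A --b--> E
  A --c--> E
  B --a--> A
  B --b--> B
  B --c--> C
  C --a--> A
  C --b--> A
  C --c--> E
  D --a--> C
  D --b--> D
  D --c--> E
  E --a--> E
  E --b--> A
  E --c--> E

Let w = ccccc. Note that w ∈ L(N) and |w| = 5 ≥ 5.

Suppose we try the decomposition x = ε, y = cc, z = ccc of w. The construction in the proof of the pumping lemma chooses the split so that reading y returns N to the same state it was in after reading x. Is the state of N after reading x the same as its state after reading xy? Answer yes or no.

no

State sequence: A -c-> E -c-> E

After x (step 0): A. After xy (step 2): E.
They differ (A ≠ E), so y is not a cycle from the state after x; this split is not the one the pumping-lemma construction produces, and pumping y need not keep the string in L(N).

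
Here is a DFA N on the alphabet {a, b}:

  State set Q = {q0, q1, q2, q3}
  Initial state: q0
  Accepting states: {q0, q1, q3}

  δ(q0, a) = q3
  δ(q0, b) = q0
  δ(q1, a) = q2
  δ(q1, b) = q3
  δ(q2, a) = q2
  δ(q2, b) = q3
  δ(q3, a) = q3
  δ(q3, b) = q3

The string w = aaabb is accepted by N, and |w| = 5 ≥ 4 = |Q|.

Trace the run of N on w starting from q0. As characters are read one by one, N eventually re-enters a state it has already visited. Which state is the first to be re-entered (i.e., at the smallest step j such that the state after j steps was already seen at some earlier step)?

State sequence: q0 -a-> q3 -a-> q3 -a-> q3 -b-> q3 -b-> q3
First repeat at step 2: q3 was already visited.

The earliest repeat is at step j = 2: N is in q3, which it already visited at step i = 1.
The DFA has 4 states, so the proof of the pumping lemma guarantees a repeated state among the first 4+1 visited; the segment between the two visits is the pumpable y.

q3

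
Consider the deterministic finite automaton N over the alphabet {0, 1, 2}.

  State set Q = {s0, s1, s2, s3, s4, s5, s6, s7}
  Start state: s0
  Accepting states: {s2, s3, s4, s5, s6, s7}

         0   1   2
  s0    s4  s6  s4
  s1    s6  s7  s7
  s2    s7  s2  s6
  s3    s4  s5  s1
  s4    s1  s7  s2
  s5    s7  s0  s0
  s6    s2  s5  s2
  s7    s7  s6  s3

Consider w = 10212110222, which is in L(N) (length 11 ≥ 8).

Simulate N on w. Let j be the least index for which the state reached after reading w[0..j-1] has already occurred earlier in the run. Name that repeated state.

s6

Run of N on w = 1 0 2 1 2 1 1 0 2 2 2:
  step 0: s0  (start)
  step 1: s6  (read 1: s0→s6)
  step 2: s2  (read 0: s6→s2)
  step 3: s6  (read 2: s2→s6)   ← first repeat (s6 seen earlier)
  step 4: s5  (read 1: s6→s5)
  step 5: s0  (read 2: s5→s0)
  step 6: s6  (read 1: s0→s6)
  step 7: s5  (read 1: s6→s5)
  step 8: s7  (read 0: s5→s7)
  step 9: s3  (read 2: s7→s3)
  step 10: s1  (read 2: s3→s1)
  step 11: s7  (read 2: s1→s7)

The earliest repeat is at step j = 3: N is in s6, which it already visited at step i = 1.
The DFA has 8 states, so the proof of the pumping lemma guarantees a repeated state among the first 8+1 visited; the segment between the two visits is the pumpable y.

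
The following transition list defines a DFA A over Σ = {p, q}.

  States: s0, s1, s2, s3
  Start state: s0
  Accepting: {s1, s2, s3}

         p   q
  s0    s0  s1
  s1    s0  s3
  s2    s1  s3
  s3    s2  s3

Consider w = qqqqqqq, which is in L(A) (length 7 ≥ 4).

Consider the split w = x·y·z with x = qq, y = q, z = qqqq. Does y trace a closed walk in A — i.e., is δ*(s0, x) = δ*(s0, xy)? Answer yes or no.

State sequence: s0 -q-> s1 -q-> s3 -q-> s3

After x (step 2): s3. After xy (step 3): s3.
They match, so y = q drives A around a cycle from s3 back to itself; pumping y any number of times keeps A in s3 before reading z, and xyⁱz ∈ L(A) for every i ≥ 0.

yes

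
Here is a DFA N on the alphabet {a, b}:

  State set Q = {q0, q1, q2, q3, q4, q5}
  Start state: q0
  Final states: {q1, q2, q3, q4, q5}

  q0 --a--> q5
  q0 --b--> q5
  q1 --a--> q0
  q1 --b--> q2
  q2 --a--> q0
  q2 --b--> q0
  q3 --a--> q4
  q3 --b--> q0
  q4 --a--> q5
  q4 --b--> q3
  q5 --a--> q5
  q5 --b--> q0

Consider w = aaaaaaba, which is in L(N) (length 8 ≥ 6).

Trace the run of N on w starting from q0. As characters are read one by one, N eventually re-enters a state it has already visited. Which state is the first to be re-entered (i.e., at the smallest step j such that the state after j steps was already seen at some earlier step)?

Run of N on w = a a a a a a b a:
  step 0: q0  (start)
  step 1: q5  (read a: q0→q5)
  step 2: q5  (read a: q5→q5)   ← first repeat (q5 seen earlier)
  step 3: q5  (read a: q5→q5)
  step 4: q5  (read a: q5→q5)
  step 5: q5  (read a: q5→q5)
  step 6: q5  (read a: q5→q5)
  step 7: q0  (read b: q5→q0)
  step 8: q5  (read a: q0→q5)

The earliest repeat is at step j = 2: N is in q5, which it already visited at step i = 1.
With |Q| = 6, pigeonhole forces a state repeat no later than step 6; the substring read between the first and second visits to that state can be pumped.

q5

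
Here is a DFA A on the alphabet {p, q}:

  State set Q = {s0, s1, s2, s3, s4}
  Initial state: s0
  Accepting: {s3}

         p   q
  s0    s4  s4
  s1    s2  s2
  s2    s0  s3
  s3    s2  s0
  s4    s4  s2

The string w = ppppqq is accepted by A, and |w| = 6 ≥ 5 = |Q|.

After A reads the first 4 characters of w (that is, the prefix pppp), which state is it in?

State sequence: s0 -p-> s4 -p-> s4 -p-> s4 -p-> s4

After reading 4 characters, A is in state s4.

s4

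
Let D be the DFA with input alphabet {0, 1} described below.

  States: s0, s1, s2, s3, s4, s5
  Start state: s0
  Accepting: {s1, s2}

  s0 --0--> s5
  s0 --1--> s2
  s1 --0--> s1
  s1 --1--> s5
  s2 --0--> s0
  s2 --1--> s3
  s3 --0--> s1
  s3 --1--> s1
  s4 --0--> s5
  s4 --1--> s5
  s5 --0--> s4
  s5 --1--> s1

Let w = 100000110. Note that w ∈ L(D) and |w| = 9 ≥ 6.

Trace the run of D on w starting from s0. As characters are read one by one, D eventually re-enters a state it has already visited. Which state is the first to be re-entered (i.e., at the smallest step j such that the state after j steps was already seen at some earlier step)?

Run of D on w = 1 0 0 0 0 0 1 1 0:
  step 0: s0  (start)
  step 1: s2  (read 1: s0→s2)
  step 2: s0  (read 0: s2→s0)   ← first repeat (s0 seen earlier)
  step 3: s5  (read 0: s0→s5)
  step 4: s4  (read 0: s5→s4)
  step 5: s5  (read 0: s4→s5)
  step 6: s4  (read 0: s5→s4)
  step 7: s5  (read 1: s4→s5)
  step 8: s1  (read 1: s5→s1)
  step 9: s1  (read 0: s1→s1)

The earliest repeat is at step j = 2: D is in s0, which it already visited at step i = 0.
Pumping length from the standard proof: p = 6 (the number of states). The repeated state found above gives |xy| = j ≤ 6 and |y| = j − i ≥ 1.

s0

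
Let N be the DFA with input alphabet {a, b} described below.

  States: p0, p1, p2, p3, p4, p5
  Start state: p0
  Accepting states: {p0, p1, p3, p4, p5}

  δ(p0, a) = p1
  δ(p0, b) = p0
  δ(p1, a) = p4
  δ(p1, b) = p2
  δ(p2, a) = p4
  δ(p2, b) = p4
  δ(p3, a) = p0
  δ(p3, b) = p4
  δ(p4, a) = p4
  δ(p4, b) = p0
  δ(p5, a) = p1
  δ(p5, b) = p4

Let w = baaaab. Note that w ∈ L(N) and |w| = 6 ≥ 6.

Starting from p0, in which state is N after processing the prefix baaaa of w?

State sequence: p0 -b-> p0 -a-> p1 -a-> p4 -a-> p4 -a-> p4

After reading 5 characters, N is in state p4.
(This kind of state-tracing is the core of the pumping-lemma construction: with 6 states, pigeonhole forces a repeat within the first 6 steps.)

p4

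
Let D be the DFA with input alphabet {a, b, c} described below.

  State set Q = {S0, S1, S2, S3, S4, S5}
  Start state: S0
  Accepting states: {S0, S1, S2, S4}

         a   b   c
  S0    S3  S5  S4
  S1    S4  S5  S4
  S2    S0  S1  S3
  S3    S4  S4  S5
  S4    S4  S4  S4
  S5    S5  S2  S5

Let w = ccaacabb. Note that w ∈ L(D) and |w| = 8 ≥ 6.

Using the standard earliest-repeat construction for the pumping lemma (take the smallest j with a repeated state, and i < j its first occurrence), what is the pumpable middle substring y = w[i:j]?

Run of D on w = c c a a c a b b:
  step 0: S0  (start)
  step 1: S4  (read c: S0→S4)
  step 2: S4  (read c: S4→S4)   ← first repeat (S4 seen earlier)
  step 3: S4  (read a: S4→S4)
  step 4: S4  (read a: S4→S4)
  step 5: S4  (read c: S4→S4)
  step 6: S4  (read a: S4→S4)
  step 7: S4  (read b: S4→S4)
  step 8: S4  (read b: S4→S4)

So i = 1, j = 2, giving x = w[0:1] = c, y = w[1:2] = c, z = w[2:8] = aacabb.
Check: |xy| = 2 ≤ 6 and |y| = 1 ≥ 1. Reading y takes D from S4 back to S4, so every xyⁱz is accepted.

c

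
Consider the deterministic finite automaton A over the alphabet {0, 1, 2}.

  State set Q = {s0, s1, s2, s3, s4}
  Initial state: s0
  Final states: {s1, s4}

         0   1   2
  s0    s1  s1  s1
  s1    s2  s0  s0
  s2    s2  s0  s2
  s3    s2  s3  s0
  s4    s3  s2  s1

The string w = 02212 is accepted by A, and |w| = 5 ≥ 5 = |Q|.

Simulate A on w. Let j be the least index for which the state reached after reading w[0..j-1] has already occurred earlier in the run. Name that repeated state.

s0

State sequence: s0 -0-> s1 -2-> s0 -2-> s1 -1-> s0 -2-> s1
First repeat at step 2: s0 was already visited.

The earliest repeat is at step j = 2: A is in s0, which it already visited at step i = 0.
With |Q| = 5, pigeonhole forces a state repeat no later than step 5; the substring read between the first and second visits to that state can be pumped.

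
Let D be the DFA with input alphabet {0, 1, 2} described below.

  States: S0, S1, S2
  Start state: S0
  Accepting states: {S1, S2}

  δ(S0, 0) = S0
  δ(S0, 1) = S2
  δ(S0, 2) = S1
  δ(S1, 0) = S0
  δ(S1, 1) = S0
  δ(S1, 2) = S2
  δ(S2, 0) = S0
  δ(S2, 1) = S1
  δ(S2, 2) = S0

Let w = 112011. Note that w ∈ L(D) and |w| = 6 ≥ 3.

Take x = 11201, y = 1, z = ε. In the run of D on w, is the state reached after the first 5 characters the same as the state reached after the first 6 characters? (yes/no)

no

State sequence: S0 -1-> S2 -1-> S1 -2-> S2 -0-> S0 -1-> S2 -1-> S1

After x (step 5): S2. After xy (step 6): S1.
They differ (S2 ≠ S1), so y is not a cycle from the state after x; this split is not the one the pumping-lemma construction produces, and pumping y need not keep the string in L(D).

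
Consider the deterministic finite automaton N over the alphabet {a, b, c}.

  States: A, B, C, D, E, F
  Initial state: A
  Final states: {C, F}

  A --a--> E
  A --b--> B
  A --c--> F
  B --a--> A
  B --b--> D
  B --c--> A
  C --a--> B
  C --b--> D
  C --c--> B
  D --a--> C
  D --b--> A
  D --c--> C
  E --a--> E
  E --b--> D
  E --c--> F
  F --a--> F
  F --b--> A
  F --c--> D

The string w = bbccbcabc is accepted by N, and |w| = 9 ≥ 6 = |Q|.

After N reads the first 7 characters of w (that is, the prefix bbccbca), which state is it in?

B

Run of N on the first 7 characters of w = b b c c b c a:
  step 0: A  (start)
  step 1: B  (read b: A→B)
  step 2: D  (read b: B→D)
  step 3: C  (read c: D→C)
  step 4: B  (read c: C→B)
  step 5: D  (read b: B→D)
  step 6: C  (read c: D→C)
  step 7: B  (read a: C→B)

After reading 7 characters, N is in state B.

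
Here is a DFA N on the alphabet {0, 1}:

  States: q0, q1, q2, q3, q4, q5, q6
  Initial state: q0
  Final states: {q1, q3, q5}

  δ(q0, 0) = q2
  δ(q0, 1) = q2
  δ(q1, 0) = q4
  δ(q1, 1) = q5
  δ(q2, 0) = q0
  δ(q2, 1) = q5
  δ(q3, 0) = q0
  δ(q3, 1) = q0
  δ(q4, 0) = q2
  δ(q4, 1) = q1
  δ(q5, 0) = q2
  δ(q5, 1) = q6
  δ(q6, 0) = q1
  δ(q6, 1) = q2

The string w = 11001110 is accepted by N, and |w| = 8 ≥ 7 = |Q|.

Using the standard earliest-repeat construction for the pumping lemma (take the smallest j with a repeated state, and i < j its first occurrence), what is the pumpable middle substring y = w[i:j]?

State sequence: q0 -1-> q2 -1-> q5 -0-> q2 -0-> q0 -1-> q2 -1-> q5 -1-> q6 -0-> q1
First repeat at step 3: q2 was already visited.

So i = 1, j = 3, giving x = w[0:1] = 1, y = w[1:3] = 10, z = w[3:8] = 01110.
Check: |xy| = 3 ≤ 7 and |y| = 2 ≥ 1. Reading y takes N from q2 back to q2, so every xyⁱz is accepted.
The DFA has 7 states, so the proof of the pumping lemma guarantees a repeated state among the first 7+1 visited; the segment between the two visits is the pumpable y.

10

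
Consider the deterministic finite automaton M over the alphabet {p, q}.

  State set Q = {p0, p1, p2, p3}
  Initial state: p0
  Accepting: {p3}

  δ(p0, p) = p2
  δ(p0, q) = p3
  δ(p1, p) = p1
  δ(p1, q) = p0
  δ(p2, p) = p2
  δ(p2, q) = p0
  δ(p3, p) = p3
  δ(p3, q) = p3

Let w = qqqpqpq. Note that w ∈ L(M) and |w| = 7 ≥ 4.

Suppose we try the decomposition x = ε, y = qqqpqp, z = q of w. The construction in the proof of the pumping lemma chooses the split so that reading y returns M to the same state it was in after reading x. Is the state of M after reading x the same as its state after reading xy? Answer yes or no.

no

State sequence: p0 -q-> p3 -q-> p3 -q-> p3 -p-> p3 -q-> p3 -p-> p3

After x (step 0): p0. After xy (step 6): p3.
They differ (p0 ≠ p3), so y is not a cycle from the state after x; this split is not the one the pumping-lemma construction produces, and pumping y need not keep the string in L(M).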